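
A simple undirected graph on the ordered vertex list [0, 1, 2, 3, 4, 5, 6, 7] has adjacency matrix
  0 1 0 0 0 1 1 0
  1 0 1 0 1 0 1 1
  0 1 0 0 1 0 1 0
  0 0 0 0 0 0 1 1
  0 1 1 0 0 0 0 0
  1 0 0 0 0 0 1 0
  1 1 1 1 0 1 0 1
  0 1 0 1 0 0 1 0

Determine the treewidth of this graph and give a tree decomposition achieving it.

Treewidth 2.
One such decomposition:
Bags: B1 = {0, 5, 6}  B2 = {0, 1, 6}  B3 = {1, 2, 6}  B4 = {1, 6, 7}  B5 = {3, 6, 7}  B6 = {1, 2, 4}
Tree: B1–B2, B2–B3, B3–B4, B4–B5, B3–B6

The largest bag has 3 vertices, giving width 2; this decomposition certifies tw(G) ≤ 2. On the other hand G contains the 3-clique {1, 2, 4}. A clique must lie in a single bag of any decomposition, so no decomposition can have width below 2. Therefore the treewidth is 2.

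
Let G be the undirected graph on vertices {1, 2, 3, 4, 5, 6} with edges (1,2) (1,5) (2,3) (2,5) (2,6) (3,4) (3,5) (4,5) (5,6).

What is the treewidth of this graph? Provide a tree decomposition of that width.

Treewidth 2.
One such decomposition:
Bags: B1 = {2, 3, 5}  B2 = {3, 4, 5}  B3 = {2, 5, 6}  B4 = {1, 2, 5}
Tree: B1–B2, B1–B3, B1–B4

The largest bag has 3 vertices, giving width 2; this decomposition certifies tw(G) ≤ 2. On the other hand G contains the 3-clique {1, 2, 5}. A clique must lie in a single bag of any decomposition, so no decomposition can have width below 2. Therefore the treewidth is 2.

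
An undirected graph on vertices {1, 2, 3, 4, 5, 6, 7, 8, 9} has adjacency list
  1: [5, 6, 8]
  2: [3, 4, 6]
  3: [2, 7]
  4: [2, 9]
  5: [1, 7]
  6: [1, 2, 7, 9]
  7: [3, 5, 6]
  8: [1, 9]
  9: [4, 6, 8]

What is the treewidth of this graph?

3

A width-3 tree decomposition is:
Bags: B1 = {1, 5, 7, 8}  B2 = {1, 6, 7, 8}  B3 = {6, 7, 8, 9}  B4 = {3, 6, 7, 9}  B5 = {2, 3, 6, 9}  B6 = {2, 3, 4, 9}
Tree: B1–B2, B2–B3, B3–B4, B4–B5, B5–B6
The largest bag has 4 vertices, giving width 3; this decomposition certifies tw(G) ≤ 3. For the lower bound: the 4 vertex sets {1,5,8}, {7}, {6}, {2,3,4,9} are disjoint, each induces a connected subgraph, and every pair is joined by at least one edge of G. Contracting each set to a single vertex therefore yields K_{4} as a minor, and since treewidth is minor-monotone, tw(G) ≥ tw(K_{4}) = 3. Therefore the treewidth is 3.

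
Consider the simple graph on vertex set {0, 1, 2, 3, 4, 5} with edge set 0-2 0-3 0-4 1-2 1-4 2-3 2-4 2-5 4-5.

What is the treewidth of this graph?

2

A width-2 tree decomposition is:
Bags: B1 = {1, 2, 4}  B2 = {0, 2, 4}  B3 = {0, 2, 3}  B4 = {2, 4, 5}
Tree: B1–B2, B2–B3, B1–B4
Every bag has size at most 3, so the width is 3 − 1 = 2 and tw(G) ≤ 2. For the lower bound, the 3 vertices {0, 2, 3} are pairwise adjacent, and any tree decomposition puts a clique entirely inside one bag — forcing width ≥ 2. Hence tw(G) = 2 exactly.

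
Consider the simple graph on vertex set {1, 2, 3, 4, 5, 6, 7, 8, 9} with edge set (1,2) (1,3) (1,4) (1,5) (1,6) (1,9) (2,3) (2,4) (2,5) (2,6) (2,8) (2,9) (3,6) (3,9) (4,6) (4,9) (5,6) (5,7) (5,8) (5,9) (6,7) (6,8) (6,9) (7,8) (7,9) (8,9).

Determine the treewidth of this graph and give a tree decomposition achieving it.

Treewidth 4.
One such decomposition:
Bags: B1 = {1, 2, 5, 6, 9}  B2 = {1, 2, 3, 6, 9}  B3 = {2, 5, 6, 8, 9}  B4 = {1, 2, 4, 6, 9}  B5 = {5, 6, 7, 8, 9}
Tree: B1–B2, B1–B3, B1–B4, B3–B5

The largest bag has 5 vertices, giving width 4; this decomposition certifies tw(G) ≤ 4. For the lower bound, the 5 vertices {2, 5, 6, 8, 9} are pairwise adjacent, and any tree decomposition puts a clique entirely inside one bag — forcing width ≥ 4. Hence tw(G) = 4 exactly.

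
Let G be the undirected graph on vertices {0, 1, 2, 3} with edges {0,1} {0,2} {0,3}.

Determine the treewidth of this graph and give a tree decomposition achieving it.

Treewidth 1.
One such decomposition:
Bags: B1 = {0, 2}  B2 = {0, 1}  B3 = {0, 3}
Tree: B1–B2, B2–B3

Every bag has size at most 2, so the width is 2 − 1 = 1 and tw(G) ≤ 1. Since G has at least one edge (e.g. 2–0), it is not an edgeless graph, so tw(G) ≥ 1. Combining the bounds, tw(G) = 1.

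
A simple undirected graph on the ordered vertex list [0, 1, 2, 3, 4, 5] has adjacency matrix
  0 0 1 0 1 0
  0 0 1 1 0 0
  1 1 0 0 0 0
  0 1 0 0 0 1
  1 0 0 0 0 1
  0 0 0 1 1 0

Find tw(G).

A width-2 tree decomposition is:
Bags: B1 = {1, 2, 3}  B2 = {2, 3, 5}  B3 = {2, 4, 5}  B4 = {0, 2, 4}
Tree: B1–B2, B2–B3, B3–B4
Every bag has size at most 3, so the width is 3 − 1 = 2 and tw(G) ≤ 2. Since 2–1–3–5–4–0–2 is a cycle in G, G is not acyclic. Forests are exactly the graphs of treewidth ≤ 1, so tw(G) ≥ 2. Combining the bounds, tw(G) = 2.

2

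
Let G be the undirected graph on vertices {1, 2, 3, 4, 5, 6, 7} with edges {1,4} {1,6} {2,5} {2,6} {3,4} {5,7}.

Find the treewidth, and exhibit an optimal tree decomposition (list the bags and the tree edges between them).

Treewidth 1.
One optimal decomposition is:
Bags: B1 = {3, 4}  B2 = {1, 4}  B3 = {1, 6}  B4 = {2, 6}  B5 = {2, 5}  B6 = {5, 7}
Tree: B1–B2, B2–B3, B3–B4, B4–B5, B5–B6

The largest bag has 2 vertices, giving width 1; this decomposition certifies tw(G) ≤ 1. G has an edge, so its treewidth is at least 1. Therefore the treewidth is 1.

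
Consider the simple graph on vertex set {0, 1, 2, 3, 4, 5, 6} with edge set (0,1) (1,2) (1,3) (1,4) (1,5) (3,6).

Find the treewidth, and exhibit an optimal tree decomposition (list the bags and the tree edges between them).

Every bag has size at most 2, so the width is 2 − 1 = 1 and tw(G) ≤ 1. Since G has at least one edge (e.g. 0–1), it is not an edgeless graph, so tw(G) ≥ 1. Combining the bounds, tw(G) = 1.

Treewidth 1.
One optimal decomposition is:
Bags: B1 = {0, 1}  B2 = {1, 2}  B3 = {1, 4}  B4 = {1, 3}  B5 = {1, 5}  B6 = {3, 6}
Tree: B1–B2, B1–B3, B1–B4, B4–B5, B4–B6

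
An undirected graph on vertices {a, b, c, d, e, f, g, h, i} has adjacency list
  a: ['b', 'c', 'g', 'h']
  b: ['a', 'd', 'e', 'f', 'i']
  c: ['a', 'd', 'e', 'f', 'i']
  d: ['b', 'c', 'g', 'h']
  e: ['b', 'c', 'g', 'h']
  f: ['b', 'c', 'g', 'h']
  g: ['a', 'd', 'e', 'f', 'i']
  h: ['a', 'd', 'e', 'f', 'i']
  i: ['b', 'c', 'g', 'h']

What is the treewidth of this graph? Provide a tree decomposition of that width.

Each bag holds 5 vertices, so the decomposition has width 4, which upper-bounds the treewidth. For the lower bound: the 5 vertex sets {b,d}, {e,h}, {c,i}, {g}, {a} are disjoint, each induces a connected subgraph, and every pair is joined by at least one edge of G. Contracting each set to a single vertex therefore yields K_{5} as a minor, and since treewidth is minor-monotone, tw(G) ≥ tw(K_{5}) = 4. Therefore the treewidth is 4.

Treewidth 4.
One such decomposition:
Bags: B1 = {b, c, d, g, h}  B2 = {b, c, e, g, h}  B3 = {b, c, g, h, i}  B4 = {a, b, c, g, h}  B5 = {b, c, f, g, h}
Tree: B1–B2, B2–B3, B3–B4, B4–B5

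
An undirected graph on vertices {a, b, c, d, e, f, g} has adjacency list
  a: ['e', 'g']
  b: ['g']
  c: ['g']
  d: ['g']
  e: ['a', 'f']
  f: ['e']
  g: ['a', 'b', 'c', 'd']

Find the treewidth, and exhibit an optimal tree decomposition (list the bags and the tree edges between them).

Each bag holds 2 vertices, so the decomposition has width 1, which upper-bounds the treewidth. G has an edge, so its treewidth is at least 1. The upper and lower bounds meet at 1, so that is the treewidth.

Treewidth 1.
One optimal decomposition is:
Bags: B1 = {c, g}  B2 = {a, g}  B3 = {a, e}  B4 = {d, g}  B5 = {b, g}  B6 = {e, f}
Tree: B1–B2, B2–B3, B1–B4, B4–B5, B3–B6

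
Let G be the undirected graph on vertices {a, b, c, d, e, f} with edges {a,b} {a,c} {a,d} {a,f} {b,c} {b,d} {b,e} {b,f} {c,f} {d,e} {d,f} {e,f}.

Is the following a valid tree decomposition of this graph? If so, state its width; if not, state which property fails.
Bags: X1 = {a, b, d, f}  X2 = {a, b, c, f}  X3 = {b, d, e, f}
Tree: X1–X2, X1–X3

Vertex coverage: the bags together contain {a, b, c, d, e, f}, the full vertex set. Edge coverage: each edge of G has both endpoints in at least one bag. Running intersection: for every vertex, the bags containing it form a connected subtree. All three properties hold, so this is a valid tree decomposition of width max|bag| − 1 = 3, and hence tw(G) ≤ 3.

Yes; width 3.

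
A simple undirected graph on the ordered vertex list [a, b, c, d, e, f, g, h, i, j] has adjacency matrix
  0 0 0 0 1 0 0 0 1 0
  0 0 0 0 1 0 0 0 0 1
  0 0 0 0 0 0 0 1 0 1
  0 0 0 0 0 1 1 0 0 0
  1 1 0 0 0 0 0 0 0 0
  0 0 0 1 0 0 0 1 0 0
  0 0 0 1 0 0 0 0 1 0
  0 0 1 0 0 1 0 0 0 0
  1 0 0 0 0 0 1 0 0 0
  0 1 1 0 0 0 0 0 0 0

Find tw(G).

A width-2 tree decomposition is:
Bags: B1 = {a, e, i}  B2 = {b, e, i}  B3 = {b, i, j}  B4 = {c, i, j}  B5 = {c, h, i}  B6 = {f, h, i}  B7 = {d, f, i}  B8 = {d, g, i}
Tree: B1–B2, B2–B3, B3–B4, B4–B5, B5–B6, B6–B7, B7–B8
Every bag has size at most 3, so the width is 3 − 1 = 2 and tw(G) ≤ 2. For the lower bound, G contains the cycle i–a–e–b–j–c–h–f–d–g–i, so G is not a forest; only forests have treewidth ≤ 1, hence tw(G) ≥ 2. Combining the bounds, tw(G) = 2.

2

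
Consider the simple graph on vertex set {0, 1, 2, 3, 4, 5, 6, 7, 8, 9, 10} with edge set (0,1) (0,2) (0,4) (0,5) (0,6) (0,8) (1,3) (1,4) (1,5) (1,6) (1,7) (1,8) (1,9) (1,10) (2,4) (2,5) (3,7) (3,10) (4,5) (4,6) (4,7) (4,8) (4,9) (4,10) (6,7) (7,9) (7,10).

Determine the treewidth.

A width-3 tree decomposition is:
Bags: B1 = {1, 4, 6, 7}  B2 = {0, 1, 4, 6}  B3 = {0, 1, 4, 5}  B4 = {1, 4, 7, 10}  B5 = {1, 4, 7, 9}  B6 = {0, 2, 4, 5}  B7 = {0, 1, 4, 8}  B8 = {1, 3, 7, 10}
Tree: B1–B2, B2–B3, B1–B4, B1–B5, B3–B6, B2–B7, B4–B8
Each bag holds 4 vertices, so the decomposition has width 3, which upper-bounds the treewidth. For the lower bound, the 4 vertices {1, 3, 7, 10} are pairwise adjacent, and any tree decomposition puts a clique entirely inside one bag — forcing width ≥ 3. Therefore the treewidth is 3.

3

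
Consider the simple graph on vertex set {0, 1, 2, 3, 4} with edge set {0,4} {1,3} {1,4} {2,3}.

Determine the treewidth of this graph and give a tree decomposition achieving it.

Treewidth 1.
Bags: B1 = {0, 4}  B2 = {1, 4}  B3 = {1, 3}  B4 = {2, 3}
Tree: B1–B2, B2–B3, B3–B4

The largest bag has 2 vertices, giving width 1; this decomposition certifies tw(G) ≤ 1. Any graph with an edge has treewidth ≥ 1, and G has the edge 0–4. Hence tw(G) = 1 exactly.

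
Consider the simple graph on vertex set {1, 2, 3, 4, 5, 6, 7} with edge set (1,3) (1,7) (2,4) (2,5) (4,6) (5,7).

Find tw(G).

1

A width-1 tree decomposition is:
Bags: B1 = {1, 3}  B2 = {1, 7}  B3 = {5, 7}  B4 = {2, 5}  B5 = {2, 4}  B6 = {4, 6}
Tree: B1–B2, B2–B3, B3–B4, B4–B5, B5–B6
The largest bag has 2 vertices, giving width 1; this decomposition certifies tw(G) ≤ 1. Since G has at least one edge (e.g. 3–1), it is not an edgeless graph, so tw(G) ≥ 1. Hence tw(G) = 1 exactly.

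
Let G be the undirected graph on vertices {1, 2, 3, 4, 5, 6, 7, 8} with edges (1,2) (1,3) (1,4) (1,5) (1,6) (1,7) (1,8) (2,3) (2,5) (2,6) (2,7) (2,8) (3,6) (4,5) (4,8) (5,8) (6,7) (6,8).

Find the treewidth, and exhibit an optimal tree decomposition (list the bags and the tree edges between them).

Each bag holds 4 vertices, so the decomposition has width 3, which upper-bounds the treewidth. Conversely, {1, 2, 5, 8} is a clique of size 4, and the vertices of any clique must share a bag in every tree decomposition; so some bag has ≥ 4 vertices and tw(G) ≥ 3. The upper and lower bounds meet at 3, so that is the treewidth.

Treewidth 3.
One such decomposition:
Bags: B1 = {1, 2, 6, 8}  B2 = {1, 2, 5, 8}  B3 = {1, 4, 5, 8}  B4 = {1, 2, 6, 7}  B5 = {1, 2, 3, 6}
Tree: B1–B2, B2–B3, B1–B4, B4–B5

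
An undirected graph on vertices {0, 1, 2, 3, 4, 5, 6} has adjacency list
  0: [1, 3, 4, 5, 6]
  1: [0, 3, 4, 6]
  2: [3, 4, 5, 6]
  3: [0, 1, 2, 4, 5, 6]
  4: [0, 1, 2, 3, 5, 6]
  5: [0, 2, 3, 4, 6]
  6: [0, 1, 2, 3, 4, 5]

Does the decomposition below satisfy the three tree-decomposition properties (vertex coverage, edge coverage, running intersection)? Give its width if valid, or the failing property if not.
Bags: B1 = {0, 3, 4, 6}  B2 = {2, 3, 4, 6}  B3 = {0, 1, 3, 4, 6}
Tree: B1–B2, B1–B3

No — vertex 5 appears in no bag.

A tree decomposition must satisfy three properties: every vertex lies in some bag; for every edge, both endpoints lie together in some bag; and for every vertex, the bags containing it form a connected subtree. Here vertex 5 appears in no bag, so the decomposition is invalid.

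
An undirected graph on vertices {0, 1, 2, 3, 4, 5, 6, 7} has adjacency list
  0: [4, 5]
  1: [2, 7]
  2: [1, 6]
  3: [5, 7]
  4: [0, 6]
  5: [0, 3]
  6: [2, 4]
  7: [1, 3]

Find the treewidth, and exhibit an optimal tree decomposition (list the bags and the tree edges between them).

Every bag has size at most 3, so the width is 3 − 1 = 2 and tw(G) ≤ 2. For the lower bound, G contains the cycle 1–7–3–5–0–4–6–2–1, so G is not a forest; only forests have treewidth ≤ 1, hence tw(G) ≥ 2. Therefore the treewidth is 2.

Treewidth 2.
One such decomposition:
Bags: B1 = {1, 3, 7}  B2 = {1, 3, 5}  B3 = {0, 1, 5}  B4 = {0, 1, 4}  B5 = {1, 4, 6}  B6 = {1, 2, 6}
Tree: B1–B2, B2–B3, B3–B4, B4–B5, B5–B6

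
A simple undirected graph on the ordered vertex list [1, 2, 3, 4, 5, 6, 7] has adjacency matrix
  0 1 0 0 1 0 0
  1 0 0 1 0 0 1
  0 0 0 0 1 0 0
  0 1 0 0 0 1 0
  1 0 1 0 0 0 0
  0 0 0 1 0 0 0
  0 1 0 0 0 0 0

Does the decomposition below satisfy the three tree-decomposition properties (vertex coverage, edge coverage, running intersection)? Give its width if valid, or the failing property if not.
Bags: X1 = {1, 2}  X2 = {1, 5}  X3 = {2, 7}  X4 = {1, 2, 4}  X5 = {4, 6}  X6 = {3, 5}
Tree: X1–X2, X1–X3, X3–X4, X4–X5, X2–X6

No — bags containing vertex 1 are not connected in the tree.

A tree decomposition must satisfy three properties: every vertex lies in some bag; for every edge, both endpoints lie together in some bag; and for every vertex, the bags containing it form a connected subtree. Here bags containing vertex 1 are not connected in the tree, so the decomposition is invalid.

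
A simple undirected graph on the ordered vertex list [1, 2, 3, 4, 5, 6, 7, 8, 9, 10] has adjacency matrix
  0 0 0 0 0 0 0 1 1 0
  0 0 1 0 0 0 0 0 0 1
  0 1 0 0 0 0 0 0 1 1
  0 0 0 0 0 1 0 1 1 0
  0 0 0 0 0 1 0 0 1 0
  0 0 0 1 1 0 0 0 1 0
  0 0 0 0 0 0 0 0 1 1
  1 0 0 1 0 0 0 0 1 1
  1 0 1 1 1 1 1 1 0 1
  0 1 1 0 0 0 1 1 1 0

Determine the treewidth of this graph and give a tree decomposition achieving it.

Each bag holds 3 vertices, so the decomposition has width 2, which upper-bounds the treewidth. Conversely, {3, 9, 10} is a clique of size 3, and the vertices of any clique must share a bag in every tree decomposition; so some bag has ≥ 3 vertices and tw(G) ≥ 2. Hence tw(G) = 2 exactly.

Treewidth 2.
Bags: B1 = {4, 8, 9}  B2 = {8, 9, 10}  B3 = {4, 6, 9}  B4 = {3, 9, 10}  B5 = {7, 9, 10}  B6 = {5, 6, 9}  B7 = {2, 3, 10}  B8 = {1, 8, 9}
Tree: B1–B2, B1–B3, B2–B4, B2–B5, B3–B6, B4–B7, B1–B8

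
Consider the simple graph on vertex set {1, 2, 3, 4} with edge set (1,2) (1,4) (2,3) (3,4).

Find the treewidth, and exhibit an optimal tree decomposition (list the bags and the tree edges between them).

Treewidth 2.
One optimal decomposition is:
Bags: B1 = {1, 3, 4}  B2 = {1, 2, 3}
Tree: B1–B2

Every bag has size at most 3, so the width is 3 − 1 = 2 and tw(G) ≤ 2. For the lower bound, G contains the cycle 3–4–1–2–3, so G is not a forest; only forests have treewidth ≤ 1, hence tw(G) ≥ 2. Hence tw(G) = 2 exactly.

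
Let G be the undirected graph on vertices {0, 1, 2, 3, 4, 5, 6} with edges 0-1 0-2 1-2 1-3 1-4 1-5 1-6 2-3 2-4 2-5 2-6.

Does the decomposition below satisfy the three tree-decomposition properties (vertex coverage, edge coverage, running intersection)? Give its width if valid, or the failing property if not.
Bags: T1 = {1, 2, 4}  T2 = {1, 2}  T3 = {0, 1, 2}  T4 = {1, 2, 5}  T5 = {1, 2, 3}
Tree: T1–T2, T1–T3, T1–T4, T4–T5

No — vertex 6 appears in no bag.

A tree decomposition must satisfy three properties: every vertex lies in some bag; for every edge, both endpoints lie together in some bag; and for every vertex, the bags containing it form a connected subtree. Here vertex 6 appears in no bag, so the decomposition is invalid.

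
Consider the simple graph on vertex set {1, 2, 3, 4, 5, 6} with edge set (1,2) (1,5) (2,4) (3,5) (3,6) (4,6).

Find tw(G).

2

A width-2 tree decomposition is:
Bags: B1 = {3, 4, 6}  B2 = {2, 3, 4}  B3 = {1, 2, 3}  B4 = {1, 3, 5}
Tree: B1–B2, B2–B3, B3–B4
Each bag holds 3 vertices, so the decomposition has width 2, which upper-bounds the treewidth. The edges 3–6–4–2–1–5–3 form a cycle, so G is not a tree and its treewidth is at least 2. Therefore the treewidth is 2.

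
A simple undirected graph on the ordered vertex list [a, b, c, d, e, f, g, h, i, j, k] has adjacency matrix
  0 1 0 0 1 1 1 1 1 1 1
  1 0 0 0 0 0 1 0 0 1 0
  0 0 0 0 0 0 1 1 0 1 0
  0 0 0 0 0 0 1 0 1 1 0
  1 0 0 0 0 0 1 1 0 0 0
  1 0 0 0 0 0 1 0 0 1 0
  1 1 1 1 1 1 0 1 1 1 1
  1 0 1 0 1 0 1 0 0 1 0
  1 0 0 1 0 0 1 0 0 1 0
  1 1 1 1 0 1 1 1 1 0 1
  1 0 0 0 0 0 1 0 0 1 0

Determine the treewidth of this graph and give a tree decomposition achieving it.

Each bag holds 4 vertices, so the decomposition has width 3, which upper-bounds the treewidth. For the lower bound, the 4 vertices {d, g, i, j} are pairwise adjacent, and any tree decomposition puts a clique entirely inside one bag — forcing width ≥ 3. The upper and lower bounds meet at 3, so that is the treewidth.

Treewidth 3.
One optimal decomposition is:
Bags: B1 = {a, g, i, j}  B2 = {a, g, j, k}  B3 = {a, g, h, j}  B4 = {c, g, h, j}  B5 = {a, e, g, h}  B6 = {d, g, i, j}  B7 = {a, f, g, j}  B8 = {a, b, g, j}
Tree: B1–B2, B1–B3, B3–B4, B3–B5, B1–B6, B2–B7, B1–B8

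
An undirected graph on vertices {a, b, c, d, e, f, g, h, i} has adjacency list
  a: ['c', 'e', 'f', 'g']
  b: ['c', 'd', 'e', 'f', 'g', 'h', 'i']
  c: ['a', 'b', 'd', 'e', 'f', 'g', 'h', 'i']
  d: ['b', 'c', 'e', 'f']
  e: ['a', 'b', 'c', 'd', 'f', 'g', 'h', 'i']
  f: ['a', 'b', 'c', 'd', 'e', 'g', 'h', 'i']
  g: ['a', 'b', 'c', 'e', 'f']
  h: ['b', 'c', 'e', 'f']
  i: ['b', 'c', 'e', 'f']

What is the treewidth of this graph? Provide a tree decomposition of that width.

Treewidth 4.
One optimal decomposition is:
Bags: B1 = {b, c, e, f, h}  B2 = {b, c, e, f, g}  B3 = {b, c, e, f, i}  B4 = {a, c, e, f, g}  B5 = {b, c, d, e, f}
Tree: B1–B2, B1–B3, B2–B4, B2–B5

The largest bag has 5 vertices, giving width 4; this decomposition certifies tw(G) ≤ 4. For the lower bound, the 5 vertices {a, c, e, f, g} are pairwise adjacent, and any tree decomposition puts a clique entirely inside one bag — forcing width ≥ 4. Hence tw(G) = 4 exactly.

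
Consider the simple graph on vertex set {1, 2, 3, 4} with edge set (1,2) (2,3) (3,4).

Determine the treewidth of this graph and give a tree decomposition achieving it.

Treewidth 1.
Bags: B1 = {1, 2}  B2 = {2, 3}  B3 = {3, 4}
Tree: B1–B2, B2–B3

Each bag holds 2 vertices, so the decomposition has width 1, which upper-bounds the treewidth. Any graph with an edge has treewidth ≥ 1, and G has the edge 2–1. Therefore the treewidth is 1.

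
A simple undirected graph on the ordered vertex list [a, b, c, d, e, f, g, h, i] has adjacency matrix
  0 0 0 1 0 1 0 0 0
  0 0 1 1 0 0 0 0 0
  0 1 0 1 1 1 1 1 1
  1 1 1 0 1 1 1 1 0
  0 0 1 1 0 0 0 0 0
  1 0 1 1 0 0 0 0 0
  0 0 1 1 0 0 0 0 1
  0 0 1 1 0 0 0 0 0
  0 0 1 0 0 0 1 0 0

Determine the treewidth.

A width-2 tree decomposition is:
Bags: B1 = {c, d, e}  B2 = {b, c, d}  B3 = {c, d, g}  B4 = {c, d, f}  B5 = {a, d, f}  B6 = {c, d, h}  B7 = {c, g, i}
Tree: B1–B2, B2–B3, B2–B4, B4–B5, B3–B6, B3–B7
Each bag holds 3 vertices, so the decomposition has width 2, which upper-bounds the treewidth. On the other hand G contains the 3-clique {c, d, f}. A clique must lie in a single bag of any decomposition, so no decomposition can have width below 2. Combining the bounds, tw(G) = 2.

2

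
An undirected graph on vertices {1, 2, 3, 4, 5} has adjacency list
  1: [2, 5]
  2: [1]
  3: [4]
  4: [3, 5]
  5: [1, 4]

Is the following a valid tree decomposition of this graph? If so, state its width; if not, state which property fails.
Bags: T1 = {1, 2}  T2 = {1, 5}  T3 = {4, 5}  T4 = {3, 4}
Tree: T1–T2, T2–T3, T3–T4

Vertex coverage: the bags together contain {1, 2, 3, 4, 5}, the full vertex set. Edge coverage: each edge of G has both endpoints in at least one bag. Running intersection: for every vertex, the bags containing it form a connected subtree. All three properties hold, so this is a valid tree decomposition of width max|bag| − 1 = 1, and hence tw(G) ≤ 1.

Yes; width 1.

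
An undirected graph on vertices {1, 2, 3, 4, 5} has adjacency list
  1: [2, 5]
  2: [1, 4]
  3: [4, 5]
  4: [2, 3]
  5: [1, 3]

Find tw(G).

A width-2 tree decomposition is:
Bags: B1 = {1, 2, 4}  B2 = {1, 4, 5}  B3 = {3, 4, 5}
Tree: B1–B2, B2–B3
The largest bag has 3 vertices, giving width 2; this decomposition certifies tw(G) ≤ 2. The edges 4–2–1–5–3–4 form a cycle, so G is not a tree and its treewidth is at least 2. The upper and lower bounds meet at 2, so that is the treewidth.

2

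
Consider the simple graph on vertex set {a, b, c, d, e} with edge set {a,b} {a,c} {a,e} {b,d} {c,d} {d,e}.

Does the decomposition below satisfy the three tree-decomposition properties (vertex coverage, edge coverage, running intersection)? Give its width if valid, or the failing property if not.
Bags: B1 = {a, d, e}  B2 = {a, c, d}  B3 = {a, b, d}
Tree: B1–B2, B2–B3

Vertex coverage: the bags together contain {a, b, c, d, e}, the full vertex set. Edge coverage: each edge of G has both endpoints in at least one bag. Running intersection: for every vertex, the bags containing it form a connected subtree. All three properties hold, so this is a valid tree decomposition of width max|bag| − 1 = 2, and hence tw(G) ≤ 2.

Yes; width 2.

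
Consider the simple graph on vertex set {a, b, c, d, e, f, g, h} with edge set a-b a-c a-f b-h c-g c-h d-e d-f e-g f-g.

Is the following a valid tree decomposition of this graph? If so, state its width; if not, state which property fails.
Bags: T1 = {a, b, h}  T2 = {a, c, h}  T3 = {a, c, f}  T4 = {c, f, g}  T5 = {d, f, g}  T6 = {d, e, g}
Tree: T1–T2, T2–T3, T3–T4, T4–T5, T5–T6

Every vertex of G appears in some bag (union = {a, b, c, d, e, f, g, h}); every edge is covered by a bag; and for each vertex v the set of bags containing v is connected in the bag tree. The decomposition is therefore valid. The largest bag has 3 vertices, so the width is 2.

Yes; width 2.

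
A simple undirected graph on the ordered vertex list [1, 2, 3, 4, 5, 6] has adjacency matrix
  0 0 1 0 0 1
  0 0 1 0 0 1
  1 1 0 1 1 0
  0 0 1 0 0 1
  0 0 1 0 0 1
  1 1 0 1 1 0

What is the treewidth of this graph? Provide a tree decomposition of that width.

Treewidth 2.
Bags: B1 = {3, 5, 6}  B2 = {2, 3, 6}  B3 = {3, 4, 6}  B4 = {1, 3, 6}
Tree: B1–B2, B2–B3, B3–B4

The largest bag has 3 vertices, giving width 2; this decomposition certifies tw(G) ≤ 2. The edges 5–6–2–3–5 form a cycle, so G is not a tree and its treewidth is at least 2. The upper and lower bounds meet at 2, so that is the treewidth.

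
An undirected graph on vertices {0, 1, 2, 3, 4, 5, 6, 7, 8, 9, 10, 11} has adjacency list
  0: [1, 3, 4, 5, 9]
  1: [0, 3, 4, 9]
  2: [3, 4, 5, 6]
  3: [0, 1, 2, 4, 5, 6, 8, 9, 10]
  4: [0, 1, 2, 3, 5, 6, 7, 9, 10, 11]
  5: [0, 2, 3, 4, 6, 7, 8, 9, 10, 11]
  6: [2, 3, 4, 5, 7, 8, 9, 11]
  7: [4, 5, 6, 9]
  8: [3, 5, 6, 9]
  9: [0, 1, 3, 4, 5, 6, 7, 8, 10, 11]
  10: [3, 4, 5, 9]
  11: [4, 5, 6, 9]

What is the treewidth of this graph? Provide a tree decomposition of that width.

Treewidth 4.
One such decomposition:
Bags: B1 = {3, 4, 5, 6, 9}  B2 = {4, 5, 6, 9, 11}  B3 = {0, 3, 4, 5, 9}  B4 = {0, 1, 3, 4, 9}  B5 = {3, 5, 6, 8, 9}  B6 = {3, 4, 5, 9, 10}  B7 = {4, 5, 6, 7, 9}  B8 = {2, 3, 4, 5, 6}
Tree: B1–B2, B1–B3, B3–B4, B1–B5, B1–B6, B1–B7, B1–B8

Every bag has size at most 5, so the width is 5 − 1 = 4 and tw(G) ≤ 4. Conversely, {3, 5, 6, 8, 9} is a clique of size 5, and the vertices of any clique must share a bag in every tree decomposition; so some bag has ≥ 5 vertices and tw(G) ≥ 4. The upper and lower bounds meet at 4, so that is the treewidth.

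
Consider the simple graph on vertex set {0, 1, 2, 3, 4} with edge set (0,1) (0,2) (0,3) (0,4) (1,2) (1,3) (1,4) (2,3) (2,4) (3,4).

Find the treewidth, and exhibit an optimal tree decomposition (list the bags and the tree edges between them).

A single bag containing all 5 vertices is trivially a valid decomposition of width 4. For the lower bound, the 5 vertices {0, 1, 2, 3, 4} are pairwise adjacent, and any tree decomposition puts a clique entirely inside one bag — forcing width ≥ 4. The upper and lower bounds meet at 4, so that is the treewidth.

Treewidth 4.
Bags: B1 = {0, 1, 2, 3, 4}
Tree: (single bag)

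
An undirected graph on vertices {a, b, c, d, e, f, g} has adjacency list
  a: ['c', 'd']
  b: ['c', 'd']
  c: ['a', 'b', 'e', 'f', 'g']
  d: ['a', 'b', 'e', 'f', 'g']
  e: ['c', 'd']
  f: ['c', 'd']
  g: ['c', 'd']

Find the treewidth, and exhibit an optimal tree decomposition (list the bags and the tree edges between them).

Treewidth 2.
Bags: B1 = {c, d, e}  B2 = {b, c, d}  B3 = {c, d, f}  B4 = {a, c, d}  B5 = {c, d, g}
Tree: B1–B2, B2–B3, B3–B4, B4–B5

Each bag holds 3 vertices, so the decomposition has width 2, which upper-bounds the treewidth. Since c–e–d–b–c is a cycle in G, G is not acyclic. Forests are exactly the graphs of treewidth ≤ 1, so tw(G) ≥ 2. Hence tw(G) = 2 exactly.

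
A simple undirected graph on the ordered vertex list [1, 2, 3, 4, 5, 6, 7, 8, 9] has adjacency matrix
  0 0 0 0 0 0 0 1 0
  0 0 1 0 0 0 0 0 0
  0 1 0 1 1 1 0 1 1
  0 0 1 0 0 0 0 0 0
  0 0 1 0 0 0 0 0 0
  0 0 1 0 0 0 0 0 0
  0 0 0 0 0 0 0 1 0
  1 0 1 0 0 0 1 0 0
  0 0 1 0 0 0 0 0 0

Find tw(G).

1

A width-1 tree decomposition is:
Bags: B1 = {3, 5}  B2 = {3, 6}  B3 = {3, 8}  B4 = {7, 8}  B5 = {3, 4}  B6 = {1, 8}  B7 = {2, 3}  B8 = {3, 9}
Tree: B1–B2, B1–B3, B3–B4, B3–B5, B4–B6, B1–B7, B1–B8
Every bag has size at most 2, so the width is 2 − 1 = 1 and tw(G) ≤ 1. G has an edge, so its treewidth is at least 1. The upper and lower bounds meet at 1, so that is the treewidth.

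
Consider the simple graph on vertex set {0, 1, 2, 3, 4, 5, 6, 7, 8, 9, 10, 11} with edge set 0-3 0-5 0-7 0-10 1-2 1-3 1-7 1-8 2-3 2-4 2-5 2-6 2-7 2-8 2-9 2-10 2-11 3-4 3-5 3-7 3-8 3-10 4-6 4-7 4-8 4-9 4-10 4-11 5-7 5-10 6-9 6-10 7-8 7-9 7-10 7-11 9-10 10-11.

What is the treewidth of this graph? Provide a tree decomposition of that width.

The largest bag has 5 vertices, giving width 4; this decomposition certifies tw(G) ≤ 4. On the other hand G contains the 5-clique {0, 3, 5, 7, 10}. A clique must lie in a single bag of any decomposition, so no decomposition can have width below 4. Therefore the treewidth is 4.

Treewidth 4.
One optimal decomposition is:
Bags: B1 = {2, 3, 5, 7, 10}  B2 = {2, 3, 4, 7, 10}  B3 = {2, 3, 4, 7, 8}  B4 = {2, 4, 7, 9, 10}  B5 = {0, 3, 5, 7, 10}  B6 = {1, 2, 3, 7, 8}  B7 = {2, 4, 6, 9, 10}  B8 = {2, 4, 7, 10, 11}
Tree: B1–B2, B2–B3, B2–B4, B1–B5, B3–B6, B4–B7, B2–B8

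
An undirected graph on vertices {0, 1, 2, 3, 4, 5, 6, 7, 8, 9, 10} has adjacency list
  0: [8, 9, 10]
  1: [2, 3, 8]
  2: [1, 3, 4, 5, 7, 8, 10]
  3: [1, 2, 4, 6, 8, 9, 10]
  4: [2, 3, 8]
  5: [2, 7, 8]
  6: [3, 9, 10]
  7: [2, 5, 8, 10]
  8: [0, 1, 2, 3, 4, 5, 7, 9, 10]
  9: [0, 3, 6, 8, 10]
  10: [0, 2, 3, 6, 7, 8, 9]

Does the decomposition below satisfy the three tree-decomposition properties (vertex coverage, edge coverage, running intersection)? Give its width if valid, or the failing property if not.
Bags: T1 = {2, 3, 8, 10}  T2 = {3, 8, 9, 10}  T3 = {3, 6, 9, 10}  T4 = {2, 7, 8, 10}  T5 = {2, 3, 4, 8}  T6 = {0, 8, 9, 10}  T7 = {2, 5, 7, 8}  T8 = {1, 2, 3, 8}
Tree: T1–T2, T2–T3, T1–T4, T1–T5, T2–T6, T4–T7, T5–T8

Yes; width 3.

Checking the three conditions: (i) the bags cover all of {0, 1, 2, 3, 4, 5, 6, 7, 8, 9, 10}; (ii) for each edge, some bag contains both endpoints; (iii) the bags containing any fixed vertex form a subtree. All hold, so the decomposition is valid with width 4 − 1 = 3.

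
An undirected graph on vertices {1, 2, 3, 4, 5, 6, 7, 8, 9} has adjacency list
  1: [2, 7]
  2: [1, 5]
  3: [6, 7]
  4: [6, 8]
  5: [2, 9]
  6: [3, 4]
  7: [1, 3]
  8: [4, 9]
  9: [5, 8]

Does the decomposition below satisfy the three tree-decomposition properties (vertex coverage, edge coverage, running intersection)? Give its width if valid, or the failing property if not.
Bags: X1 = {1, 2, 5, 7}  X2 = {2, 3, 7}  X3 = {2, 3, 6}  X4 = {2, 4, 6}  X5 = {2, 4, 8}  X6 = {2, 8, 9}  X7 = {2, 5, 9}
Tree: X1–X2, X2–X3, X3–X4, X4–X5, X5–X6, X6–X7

No — bags containing vertex 5 are not connected in the tree.

A tree decomposition must satisfy three properties: every vertex lies in some bag; for every edge, both endpoints lie together in some bag; and for every vertex, the bags containing it form a connected subtree. Here bags containing vertex 5 are not connected in the tree, so the decomposition is invalid.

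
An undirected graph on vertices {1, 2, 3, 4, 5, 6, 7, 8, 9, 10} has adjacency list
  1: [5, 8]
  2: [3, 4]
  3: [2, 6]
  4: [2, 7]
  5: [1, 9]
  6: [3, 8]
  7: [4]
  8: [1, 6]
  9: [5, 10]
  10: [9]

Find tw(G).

A width-1 tree decomposition is:
Bags: B1 = {9, 10}  B2 = {5, 9}  B3 = {1, 5}  B4 = {1, 8}  B5 = {6, 8}  B6 = {3, 6}  B7 = {2, 3}  B8 = {2, 4}  B9 = {4, 7}
Tree: B1–B2, B2–B3, B3–B4, B4–B5, B5–B6, B6–B7, B7–B8, B8–B9
The largest bag has 2 vertices, giving width 1; this decomposition certifies tw(G) ≤ 1. Any graph with an edge has treewidth ≥ 1, and G has the edge 10–9. Hence tw(G) = 1 exactly.

1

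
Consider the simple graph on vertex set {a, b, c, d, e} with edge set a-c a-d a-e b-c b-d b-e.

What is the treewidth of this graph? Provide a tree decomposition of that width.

The largest bag has 3 vertices, giving width 2; this decomposition certifies tw(G) ≤ 2. For the lower bound, G contains the cycle a–e–b–d–a, so G is not a forest; only forests have treewidth ≤ 1, hence tw(G) ≥ 2. The upper and lower bounds meet at 2, so that is the treewidth.

Treewidth 2.
One optimal decomposition is:
Bags: B1 = {a, b, e}  B2 = {a, b, d}  B3 = {a, b, c}
Tree: B1–B2, B2–B3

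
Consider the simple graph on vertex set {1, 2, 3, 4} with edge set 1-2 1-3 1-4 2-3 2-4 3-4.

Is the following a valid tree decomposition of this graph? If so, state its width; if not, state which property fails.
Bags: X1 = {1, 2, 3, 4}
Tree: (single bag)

Yes; width 3.

Checking the three conditions: (i) the bags cover all of {1, 2, 3, 4}; (ii) for each edge, some bag contains both endpoints; (iii) the bags containing any fixed vertex form a subtree. All hold, so the decomposition is valid with width 4 − 1 = 3.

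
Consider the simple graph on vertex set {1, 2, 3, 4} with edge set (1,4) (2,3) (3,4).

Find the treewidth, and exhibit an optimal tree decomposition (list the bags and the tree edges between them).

Treewidth 1.
One such decomposition:
Bags: B1 = {1, 4}  B2 = {3, 4}  B3 = {2, 3}
Tree: B1–B2, B2–B3

Every bag has size at most 2, so the width is 2 − 1 = 1 and tw(G) ≤ 1. G has an edge, so its treewidth is at least 1. Hence tw(G) = 1 exactly.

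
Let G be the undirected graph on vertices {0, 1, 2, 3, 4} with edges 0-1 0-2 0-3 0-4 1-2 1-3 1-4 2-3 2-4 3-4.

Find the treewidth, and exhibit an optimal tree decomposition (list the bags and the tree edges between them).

Treewidth 4.
Bags: B1 = {0, 1, 2, 3, 4}
Tree: (single bag)

With just one bag of size 5, the width is 5 − 1 = 4, so tw(G) ≤ 4. Conversely, {0, 1, 2, 3, 4} is a clique of size 5, and the vertices of any clique must share a bag in every tree decomposition; so some bag has ≥ 5 vertices and tw(G) ≥ 4. Hence tw(G) = 4 exactly.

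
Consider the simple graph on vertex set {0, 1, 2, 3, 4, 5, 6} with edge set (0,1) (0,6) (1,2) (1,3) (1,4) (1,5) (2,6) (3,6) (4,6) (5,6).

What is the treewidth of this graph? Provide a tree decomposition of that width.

Every bag has size at most 3, so the width is 3 − 1 = 2 and tw(G) ≤ 2. Since 6–4–1–3–6 is a cycle in G, G is not acyclic. Forests are exactly the graphs of treewidth ≤ 1, so tw(G) ≥ 2. Combining the bounds, tw(G) = 2.

Treewidth 2.
One such decomposition:
Bags: B1 = {1, 4, 6}  B2 = {1, 3, 6}  B3 = {1, 5, 6}  B4 = {1, 2, 6}  B5 = {0, 1, 6}
Tree: B1–B2, B2–B3, B3–B4, B4–B5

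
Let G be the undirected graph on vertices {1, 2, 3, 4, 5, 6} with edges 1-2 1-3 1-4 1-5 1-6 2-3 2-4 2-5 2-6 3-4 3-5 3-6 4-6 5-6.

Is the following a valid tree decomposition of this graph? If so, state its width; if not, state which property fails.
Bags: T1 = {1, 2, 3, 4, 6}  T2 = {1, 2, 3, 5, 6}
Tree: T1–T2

Yes; width 4.

Checking the three conditions: (i) the bags cover all of {1, 2, 3, 4, 5, 6}; (ii) for each edge, some bag contains both endpoints; (iii) the bags containing any fixed vertex form a subtree. All hold, so the decomposition is valid with width 5 − 1 = 4.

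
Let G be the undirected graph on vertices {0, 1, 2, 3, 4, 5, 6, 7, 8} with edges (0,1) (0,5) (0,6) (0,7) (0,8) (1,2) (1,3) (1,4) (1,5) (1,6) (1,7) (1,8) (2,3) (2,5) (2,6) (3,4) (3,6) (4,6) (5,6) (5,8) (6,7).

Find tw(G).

A width-3 tree decomposition is:
Bags: B1 = {1, 2, 5, 6}  B2 = {1, 2, 3, 6}  B3 = {0, 1, 5, 6}  B4 = {0, 1, 6, 7}  B5 = {1, 3, 4, 6}  B6 = {0, 1, 5, 8}
Tree: B1–B2, B1–B3, B3–B4, B2–B5, B3–B6
Every bag has size at most 4, so the width is 4 − 1 = 3 and tw(G) ≤ 3. For the lower bound, the 4 vertices {0, 1, 5, 8} are pairwise adjacent, and any tree decomposition puts a clique entirely inside one bag — forcing width ≥ 3. Hence tw(G) = 3 exactly.

3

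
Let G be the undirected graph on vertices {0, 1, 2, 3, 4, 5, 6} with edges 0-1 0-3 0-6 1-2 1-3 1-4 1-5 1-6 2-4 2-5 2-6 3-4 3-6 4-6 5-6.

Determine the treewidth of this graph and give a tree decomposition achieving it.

Treewidth 3.
One optimal decomposition is:
Bags: B1 = {1, 3, 4, 6}  B2 = {1, 2, 4, 6}  B3 = {1, 2, 5, 6}  B4 = {0, 1, 3, 6}
Tree: B1–B2, B2–B3, B1–B4

Every bag has size at most 4, so the width is 4 − 1 = 3 and tw(G) ≤ 3. Conversely, {0, 1, 3, 6} is a clique of size 4, and the vertices of any clique must share a bag in every tree decomposition; so some bag has ≥ 4 vertices and tw(G) ≥ 3. Hence tw(G) = 3 exactly.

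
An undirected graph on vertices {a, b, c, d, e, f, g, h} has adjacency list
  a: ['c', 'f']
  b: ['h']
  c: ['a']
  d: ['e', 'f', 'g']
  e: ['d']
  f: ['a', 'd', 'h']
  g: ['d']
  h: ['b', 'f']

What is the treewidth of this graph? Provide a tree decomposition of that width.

Treewidth 1.
One such decomposition:
Bags: B1 = {d, f}  B2 = {a, f}  B3 = {d, g}  B4 = {f, h}  B5 = {d, e}  B6 = {a, c}  B7 = {b, h}
Tree: B1–B2, B1–B3, B1–B4, B3–B5, B2–B6, B4–B7

Each bag holds 2 vertices, so the decomposition has width 1, which upper-bounds the treewidth. Any graph with an edge has treewidth ≥ 1, and G has the edge d–f. Hence tw(G) = 1 exactly.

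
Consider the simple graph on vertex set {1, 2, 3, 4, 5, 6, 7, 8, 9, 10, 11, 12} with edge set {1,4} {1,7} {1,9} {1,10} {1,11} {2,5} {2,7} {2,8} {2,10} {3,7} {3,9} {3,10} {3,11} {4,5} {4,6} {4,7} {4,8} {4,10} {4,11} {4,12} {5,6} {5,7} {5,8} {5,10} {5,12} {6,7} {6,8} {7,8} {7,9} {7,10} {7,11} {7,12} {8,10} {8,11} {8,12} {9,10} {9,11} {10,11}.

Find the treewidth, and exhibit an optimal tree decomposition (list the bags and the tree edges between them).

The largest bag has 5 vertices, giving width 4; this decomposition certifies tw(G) ≤ 4. For the lower bound, the 5 vertices {2, 5, 7, 8, 10} are pairwise adjacent, and any tree decomposition puts a clique entirely inside one bag — forcing width ≥ 4. Hence tw(G) = 4 exactly.

Treewidth 4.
One optimal decomposition is:
Bags: B1 = {1, 4, 7, 10, 11}  B2 = {4, 7, 8, 10, 11}  B3 = {4, 5, 7, 8, 10}  B4 = {4, 5, 6, 7, 8}  B5 = {4, 5, 7, 8, 12}  B6 = {2, 5, 7, 8, 10}  B7 = {1, 7, 9, 10, 11}  B8 = {3, 7, 9, 10, 11}
Tree: B1–B2, B2–B3, B3–B4, B4–B5, B3–B6, B1–B7, B7–B8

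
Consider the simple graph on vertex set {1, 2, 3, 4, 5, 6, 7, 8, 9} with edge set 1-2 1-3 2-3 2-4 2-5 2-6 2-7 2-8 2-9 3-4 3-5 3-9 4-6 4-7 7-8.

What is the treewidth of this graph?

2

A width-2 tree decomposition is:
Bags: B1 = {1, 2, 3}  B2 = {2, 3, 5}  B3 = {2, 3, 4}  B4 = {2, 4, 7}  B5 = {2, 3, 9}  B6 = {2, 7, 8}  B7 = {2, 4, 6}
Tree: B1–B2, B2–B3, B3–B4, B1–B5, B4–B6, B4–B7
Each bag holds 3 vertices, so the decomposition has width 2, which upper-bounds the treewidth. For the lower bound, the 3 vertices {2, 7, 8} are pairwise adjacent, and any tree decomposition puts a clique entirely inside one bag — forcing width ≥ 2. Combining the bounds, tw(G) = 2.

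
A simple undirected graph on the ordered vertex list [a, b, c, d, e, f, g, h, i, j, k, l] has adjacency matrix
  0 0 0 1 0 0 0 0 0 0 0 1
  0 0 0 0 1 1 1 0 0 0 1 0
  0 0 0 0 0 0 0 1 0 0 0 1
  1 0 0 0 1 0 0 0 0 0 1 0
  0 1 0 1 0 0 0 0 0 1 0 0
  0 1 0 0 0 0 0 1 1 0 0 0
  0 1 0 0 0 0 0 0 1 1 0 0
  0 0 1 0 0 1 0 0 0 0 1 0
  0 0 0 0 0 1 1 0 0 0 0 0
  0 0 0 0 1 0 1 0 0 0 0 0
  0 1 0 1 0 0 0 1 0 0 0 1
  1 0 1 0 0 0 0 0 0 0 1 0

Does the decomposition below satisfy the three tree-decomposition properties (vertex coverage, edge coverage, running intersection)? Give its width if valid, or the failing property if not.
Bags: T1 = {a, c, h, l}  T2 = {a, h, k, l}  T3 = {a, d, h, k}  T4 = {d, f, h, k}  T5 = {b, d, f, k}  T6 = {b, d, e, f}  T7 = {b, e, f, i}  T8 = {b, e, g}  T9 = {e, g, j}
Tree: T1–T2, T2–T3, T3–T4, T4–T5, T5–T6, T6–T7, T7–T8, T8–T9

A tree decomposition must satisfy three properties: every vertex lies in some bag; for every edge, both endpoints lie together in some bag; and for every vertex, the bags containing it form a connected subtree. Here edge (i,g) lies in no bag, so the decomposition is invalid.

No — edge (i,g) lies in no bag.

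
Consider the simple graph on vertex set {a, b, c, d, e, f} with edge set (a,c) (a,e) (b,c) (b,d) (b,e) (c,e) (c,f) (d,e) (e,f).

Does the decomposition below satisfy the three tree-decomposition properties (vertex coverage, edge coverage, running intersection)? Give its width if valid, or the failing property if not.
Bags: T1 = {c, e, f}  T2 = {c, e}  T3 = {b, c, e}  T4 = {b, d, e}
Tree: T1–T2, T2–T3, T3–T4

A tree decomposition must satisfy three properties: every vertex lies in some bag; for every edge, both endpoints lie together in some bag; and for every vertex, the bags containing it form a connected subtree. Here vertex a appears in no bag, so the decomposition is invalid.

No — vertex a appears in no bag.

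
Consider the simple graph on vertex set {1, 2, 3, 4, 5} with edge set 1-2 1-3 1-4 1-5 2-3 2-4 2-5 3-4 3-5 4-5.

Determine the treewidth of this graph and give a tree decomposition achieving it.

With just one bag of size 5, the width is 5 − 1 = 4, so tw(G) ≤ 4. Conversely, {1, 2, 3, 4, 5} is a clique of size 5, and the vertices of any clique must share a bag in every tree decomposition; so some bag has ≥ 5 vertices and tw(G) ≥ 4. Combining the bounds, tw(G) = 4.

Treewidth 4.
One optimal decomposition is:
Bags: B1 = {1, 2, 3, 4, 5}
Tree: (single bag)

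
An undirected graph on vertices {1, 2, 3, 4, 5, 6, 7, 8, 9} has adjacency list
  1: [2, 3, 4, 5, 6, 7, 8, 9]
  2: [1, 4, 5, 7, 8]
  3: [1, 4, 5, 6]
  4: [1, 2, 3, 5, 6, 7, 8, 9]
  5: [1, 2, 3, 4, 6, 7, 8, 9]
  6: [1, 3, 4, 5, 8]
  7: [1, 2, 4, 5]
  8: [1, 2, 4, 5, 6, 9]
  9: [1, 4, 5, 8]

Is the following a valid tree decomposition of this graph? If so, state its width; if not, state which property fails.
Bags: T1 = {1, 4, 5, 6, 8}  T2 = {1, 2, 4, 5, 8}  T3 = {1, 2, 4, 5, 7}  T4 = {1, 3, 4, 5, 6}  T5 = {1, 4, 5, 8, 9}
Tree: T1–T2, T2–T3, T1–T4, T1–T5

Yes; width 4.

Every vertex of G appears in some bag (union = {1, 2, 3, 4, 5, 6, 7, 8, 9}); every edge is covered by a bag; and for each vertex v the set of bags containing v is connected in the bag tree. The decomposition is therefore valid. The largest bag has 5 vertices, so the width is 4.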